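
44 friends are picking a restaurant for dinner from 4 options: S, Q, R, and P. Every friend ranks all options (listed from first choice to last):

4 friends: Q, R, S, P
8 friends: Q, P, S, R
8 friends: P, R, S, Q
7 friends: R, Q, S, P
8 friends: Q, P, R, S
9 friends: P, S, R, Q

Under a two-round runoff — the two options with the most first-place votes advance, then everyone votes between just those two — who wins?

Q

Round 1 first-place votes: S 0, Q 20, R 7, P 17.
Q and P advance.
Runoff: Q is preferred to P by 27 voters; P by 17.
Q wins the runoff.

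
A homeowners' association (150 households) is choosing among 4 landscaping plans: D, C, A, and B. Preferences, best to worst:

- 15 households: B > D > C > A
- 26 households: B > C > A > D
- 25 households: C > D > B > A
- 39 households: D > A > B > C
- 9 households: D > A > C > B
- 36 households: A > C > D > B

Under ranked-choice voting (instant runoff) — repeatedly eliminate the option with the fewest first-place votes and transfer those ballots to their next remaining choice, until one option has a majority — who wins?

D

Round 1: D 48, C 25, A 36, B 41. Eliminate C.
Round 2: D 73, A 36, B 41. Eliminate A.
Round 3: D 109, B 41. D has a majority.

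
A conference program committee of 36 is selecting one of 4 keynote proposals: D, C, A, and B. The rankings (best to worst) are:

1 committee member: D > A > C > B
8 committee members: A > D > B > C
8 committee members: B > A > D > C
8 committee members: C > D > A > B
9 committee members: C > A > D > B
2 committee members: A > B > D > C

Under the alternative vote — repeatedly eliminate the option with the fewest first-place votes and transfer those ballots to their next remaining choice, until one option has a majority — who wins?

Round 1: D 1, C 17, A 10, B 8. Eliminate D.
Round 2: C 17, A 11, B 8. Eliminate B.
Round 3: C 17, A 19. A has a majority.

A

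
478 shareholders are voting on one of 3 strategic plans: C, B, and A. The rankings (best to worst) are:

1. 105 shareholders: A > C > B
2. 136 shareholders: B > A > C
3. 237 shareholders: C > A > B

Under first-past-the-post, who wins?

First-place votes: C 237, B 136, A 105.
C has the most first-place votes.

C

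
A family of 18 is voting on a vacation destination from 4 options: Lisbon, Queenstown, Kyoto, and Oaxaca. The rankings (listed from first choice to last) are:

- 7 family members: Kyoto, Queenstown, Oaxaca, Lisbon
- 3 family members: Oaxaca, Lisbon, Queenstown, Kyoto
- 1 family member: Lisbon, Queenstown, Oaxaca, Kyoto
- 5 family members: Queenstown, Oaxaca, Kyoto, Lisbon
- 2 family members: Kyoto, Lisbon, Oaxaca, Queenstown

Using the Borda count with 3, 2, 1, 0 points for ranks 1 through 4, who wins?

Queenstown

Lisbon: 7·0 + 3·2 + 1·3 + 5·0 + 2·2 = 13
Queenstown: 7·2 + 3·1 + 1·2 + 5·3 + 2·0 = 34
Kyoto: 7·3 + 3·0 + 1·0 + 5·1 + 2·3 = 32
Oaxaca: 7·1 + 3·3 + 1·1 + 5·2 + 2·1 = 29
Queenstown has the highest Borda score (34).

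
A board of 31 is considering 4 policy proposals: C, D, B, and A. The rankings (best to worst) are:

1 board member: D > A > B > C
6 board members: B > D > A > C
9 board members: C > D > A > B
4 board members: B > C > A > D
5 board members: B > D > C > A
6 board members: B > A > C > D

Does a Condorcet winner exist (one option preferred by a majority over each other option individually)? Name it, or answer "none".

B vs C: 22–9 for B.
B vs D: 21–10 for B.
B vs A: 21–10 for B.
B beats every other option head-to-head.

B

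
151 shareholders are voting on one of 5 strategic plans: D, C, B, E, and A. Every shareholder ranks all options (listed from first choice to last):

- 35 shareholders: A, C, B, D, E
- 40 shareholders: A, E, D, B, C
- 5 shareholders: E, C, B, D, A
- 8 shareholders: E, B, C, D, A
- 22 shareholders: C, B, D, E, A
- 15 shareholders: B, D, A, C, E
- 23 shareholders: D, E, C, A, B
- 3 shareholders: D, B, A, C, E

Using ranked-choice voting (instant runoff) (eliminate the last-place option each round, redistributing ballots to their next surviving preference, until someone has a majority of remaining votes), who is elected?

D

Round 1: D 26, C 22, B 15, E 13, A 75. Eliminate E.
Round 2: D 26, C 27, B 23, A 75. Eliminate B.
Round 3: D 41, C 35, A 75. Eliminate C.
Round 4: D 76, A 75. D has a majority.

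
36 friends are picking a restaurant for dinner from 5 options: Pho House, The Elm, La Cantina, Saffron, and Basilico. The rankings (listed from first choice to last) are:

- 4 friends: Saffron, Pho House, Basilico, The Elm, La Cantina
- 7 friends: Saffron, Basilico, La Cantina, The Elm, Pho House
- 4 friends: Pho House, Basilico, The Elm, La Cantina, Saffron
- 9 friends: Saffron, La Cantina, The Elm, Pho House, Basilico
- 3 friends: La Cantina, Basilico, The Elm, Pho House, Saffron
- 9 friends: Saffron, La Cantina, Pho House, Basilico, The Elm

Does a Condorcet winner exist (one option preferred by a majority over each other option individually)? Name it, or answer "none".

Saffron

Saffron vs Pho House: 29–7 for Saffron.
Saffron vs The Elm: 29–7 for Saffron.
Saffron vs La Cantina: 29–7 for Saffron.
Saffron vs Basilico: 29–7 for Saffron.
Saffron beats every other option head-to-head.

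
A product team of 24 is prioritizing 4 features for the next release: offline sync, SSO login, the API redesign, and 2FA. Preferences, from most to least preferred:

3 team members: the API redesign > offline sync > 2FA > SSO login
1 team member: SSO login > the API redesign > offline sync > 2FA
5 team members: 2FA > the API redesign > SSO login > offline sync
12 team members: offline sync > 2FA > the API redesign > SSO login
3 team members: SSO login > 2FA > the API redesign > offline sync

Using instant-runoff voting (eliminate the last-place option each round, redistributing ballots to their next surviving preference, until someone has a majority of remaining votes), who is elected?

offline sync

Round 1: offline sync 12, SSO login 4, the API redesign 3, 2FA 5. Eliminate the API redesign.
Round 2: offline sync 15, SSO login 4, 2FA 5. Offline sync has a majority.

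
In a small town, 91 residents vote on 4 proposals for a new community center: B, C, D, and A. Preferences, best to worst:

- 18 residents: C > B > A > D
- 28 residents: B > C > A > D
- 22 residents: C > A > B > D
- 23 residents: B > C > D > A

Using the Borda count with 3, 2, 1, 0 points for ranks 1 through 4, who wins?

C

B: 18·2 + 28·3 + 22·1 + 23·3 = 211
C: 18·3 + 28·2 + 22·3 + 23·2 = 222
D: 18·0 + 28·0 + 22·0 + 23·1 = 23
A: 18·1 + 28·1 + 22·2 + 23·0 = 90
C has the highest Borda score (222).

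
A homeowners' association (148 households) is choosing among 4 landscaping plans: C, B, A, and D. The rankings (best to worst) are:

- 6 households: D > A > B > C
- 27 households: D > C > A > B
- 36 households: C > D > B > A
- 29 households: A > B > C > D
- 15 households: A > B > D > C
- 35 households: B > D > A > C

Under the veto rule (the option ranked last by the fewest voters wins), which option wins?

Last-place votes: C 56, B 27, A 36, D 29.
B is ranked last by the fewest voters, so B wins.

B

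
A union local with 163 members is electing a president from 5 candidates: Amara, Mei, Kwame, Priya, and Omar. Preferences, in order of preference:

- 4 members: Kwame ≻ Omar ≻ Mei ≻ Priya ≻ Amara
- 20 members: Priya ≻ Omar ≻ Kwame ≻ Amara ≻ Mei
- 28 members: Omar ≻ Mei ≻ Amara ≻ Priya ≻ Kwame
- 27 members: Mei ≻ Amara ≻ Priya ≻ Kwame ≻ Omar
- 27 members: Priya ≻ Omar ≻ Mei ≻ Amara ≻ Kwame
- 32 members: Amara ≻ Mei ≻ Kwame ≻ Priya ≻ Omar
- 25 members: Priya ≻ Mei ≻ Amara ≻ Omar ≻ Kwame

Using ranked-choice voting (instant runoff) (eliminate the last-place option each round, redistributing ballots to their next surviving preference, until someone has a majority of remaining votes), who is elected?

Round 1: Amara 32, Mei 27, Kwame 4, Priya 72, Omar 28. Eliminate Kwame.
Round 2: Amara 32, Mei 27, Priya 72, Omar 32. Eliminate Mei.
Round 3: Amara 59, Priya 72, Omar 32. Eliminate Omar.
Round 4: Amara 87, Priya 76. Amara has a majority.

Amara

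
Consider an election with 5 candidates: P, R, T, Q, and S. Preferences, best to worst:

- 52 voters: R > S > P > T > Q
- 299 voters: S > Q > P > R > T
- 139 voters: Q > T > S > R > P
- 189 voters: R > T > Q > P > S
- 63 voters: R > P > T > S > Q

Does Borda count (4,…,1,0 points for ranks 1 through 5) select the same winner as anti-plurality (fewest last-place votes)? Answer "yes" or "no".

Borda — scores: P 1080, R 1654, T 1162, Q 1831, S 1693. Winner: Q.
Anti-plurality — last-place votes: P 139, R 0, T 299, Q 115, S 189. Winner: R.
The two methods disagree.

no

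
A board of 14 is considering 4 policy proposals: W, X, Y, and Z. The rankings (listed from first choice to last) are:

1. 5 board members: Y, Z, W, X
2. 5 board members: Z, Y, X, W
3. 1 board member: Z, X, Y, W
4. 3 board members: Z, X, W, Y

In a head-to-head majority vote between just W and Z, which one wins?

Voters preferring W to Z: 0; preferring Z to W: 14.
Z wins the head-to-head.

Z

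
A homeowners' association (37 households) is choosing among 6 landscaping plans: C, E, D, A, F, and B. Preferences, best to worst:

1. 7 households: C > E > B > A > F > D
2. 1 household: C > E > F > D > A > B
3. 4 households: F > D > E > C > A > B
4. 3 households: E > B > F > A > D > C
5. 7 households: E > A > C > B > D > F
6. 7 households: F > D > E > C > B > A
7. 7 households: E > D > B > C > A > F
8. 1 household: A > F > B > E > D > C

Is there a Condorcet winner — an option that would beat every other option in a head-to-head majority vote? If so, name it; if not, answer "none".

E vs C: 29–8 for E.
E vs D: 26–11 for E.
E vs A: 36–1 for E.
E vs F: 25–12 for E.
E vs B: 36–1 for E.
E beats every other option head-to-head.

E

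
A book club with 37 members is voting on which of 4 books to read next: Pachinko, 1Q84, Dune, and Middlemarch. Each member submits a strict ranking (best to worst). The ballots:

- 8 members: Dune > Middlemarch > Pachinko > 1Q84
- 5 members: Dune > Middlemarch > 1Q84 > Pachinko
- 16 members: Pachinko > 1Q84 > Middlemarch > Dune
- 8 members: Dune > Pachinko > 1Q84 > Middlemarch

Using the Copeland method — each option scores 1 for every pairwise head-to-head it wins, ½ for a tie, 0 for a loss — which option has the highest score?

Pachinko: beats 1Q84 and Middlemarch; loses to Dune → score 2.
1Q84: beats Middlemarch; loses to Pachinko and Dune → score 1.
Dune: beats Pachinko, 1Q84, and Middlemarch → score 3.
Middlemarch: loses to Pachinko, 1Q84, and Dune → score 0.
Dune has the best pairwise record.

Dune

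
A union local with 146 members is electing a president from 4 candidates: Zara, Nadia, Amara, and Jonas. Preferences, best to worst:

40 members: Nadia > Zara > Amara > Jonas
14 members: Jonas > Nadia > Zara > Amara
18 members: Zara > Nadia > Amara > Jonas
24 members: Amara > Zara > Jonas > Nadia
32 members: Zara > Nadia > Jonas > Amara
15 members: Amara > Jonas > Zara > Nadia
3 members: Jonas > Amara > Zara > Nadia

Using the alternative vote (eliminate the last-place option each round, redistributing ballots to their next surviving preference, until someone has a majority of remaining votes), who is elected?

Round 1: Zara 50, Nadia 40, Amara 39, Jonas 17. Eliminate Jonas.
Round 2: Zara 50, Nadia 54, Amara 42. Eliminate Amara.
Round 3: Zara 92, Nadia 54. Zara has a majority.

Zara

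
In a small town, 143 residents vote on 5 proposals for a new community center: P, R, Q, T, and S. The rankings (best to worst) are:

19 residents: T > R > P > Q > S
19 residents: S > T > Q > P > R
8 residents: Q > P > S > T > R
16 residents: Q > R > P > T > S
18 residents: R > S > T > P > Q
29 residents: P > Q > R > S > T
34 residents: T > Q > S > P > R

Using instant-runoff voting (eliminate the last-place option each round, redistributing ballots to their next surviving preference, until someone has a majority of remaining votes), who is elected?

Round 1: P 29, R 18, Q 24, T 53, S 19. Eliminate R.
Round 2: P 29, Q 24, T 53, S 37. Eliminate Q.
Round 3: P 53, T 53, S 37. Eliminate S.
Round 4: P 53, T 90. T has a majority.

T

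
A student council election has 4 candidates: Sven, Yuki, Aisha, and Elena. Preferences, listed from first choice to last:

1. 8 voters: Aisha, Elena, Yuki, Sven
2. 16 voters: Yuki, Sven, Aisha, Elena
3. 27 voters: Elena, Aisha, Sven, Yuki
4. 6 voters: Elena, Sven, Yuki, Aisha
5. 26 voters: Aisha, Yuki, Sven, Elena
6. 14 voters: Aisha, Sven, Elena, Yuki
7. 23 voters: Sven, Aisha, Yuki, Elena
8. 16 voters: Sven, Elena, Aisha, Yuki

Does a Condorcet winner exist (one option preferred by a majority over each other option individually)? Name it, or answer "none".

Aisha

Aisha vs Sven: 75–61 for Aisha.
Aisha vs Yuki: 114–22 for Aisha.
Aisha vs Elena: 87–49 for Aisha.
Aisha beats every other option head-to-head.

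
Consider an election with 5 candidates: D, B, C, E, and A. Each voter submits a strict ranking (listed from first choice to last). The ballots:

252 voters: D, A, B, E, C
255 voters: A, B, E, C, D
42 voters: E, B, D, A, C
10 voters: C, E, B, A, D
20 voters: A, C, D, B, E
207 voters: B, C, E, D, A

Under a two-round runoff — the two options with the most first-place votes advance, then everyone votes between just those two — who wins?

D

Round 1 first-place votes: D 252, B 207, C 10, E 42, A 275.
A and D advance.
Runoff: A is preferred to D by 285 voters; D by 501.
D wins the runoff.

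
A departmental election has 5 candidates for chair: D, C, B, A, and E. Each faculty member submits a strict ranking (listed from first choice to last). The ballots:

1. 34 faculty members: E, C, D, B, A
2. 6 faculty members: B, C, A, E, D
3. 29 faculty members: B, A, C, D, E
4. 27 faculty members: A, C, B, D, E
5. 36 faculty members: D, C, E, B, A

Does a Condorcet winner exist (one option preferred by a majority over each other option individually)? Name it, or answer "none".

C

C vs D: 96–36 for C.
C vs B: 97–35 for C.
C vs A: 76–56 for C.
C vs E: 98–34 for C.
C beats every other option head-to-head.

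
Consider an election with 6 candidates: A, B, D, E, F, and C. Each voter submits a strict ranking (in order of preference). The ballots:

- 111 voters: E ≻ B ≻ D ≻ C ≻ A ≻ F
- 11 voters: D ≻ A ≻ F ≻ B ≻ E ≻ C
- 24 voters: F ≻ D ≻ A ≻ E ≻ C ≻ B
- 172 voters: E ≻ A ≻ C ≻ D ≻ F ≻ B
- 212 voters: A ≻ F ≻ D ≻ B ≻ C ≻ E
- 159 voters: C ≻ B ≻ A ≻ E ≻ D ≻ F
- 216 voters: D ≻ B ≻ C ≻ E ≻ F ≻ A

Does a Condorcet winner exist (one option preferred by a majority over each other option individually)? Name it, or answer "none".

Checking pairwise contests:
B beats A 486–419.
D beats B 635–270.
A beats D 543–362.
B beats E 598–307.
A beats F 665–240.
B beats C 550–355.
Every option loses at least one head-to-head, so there is no Condorcet winner.

none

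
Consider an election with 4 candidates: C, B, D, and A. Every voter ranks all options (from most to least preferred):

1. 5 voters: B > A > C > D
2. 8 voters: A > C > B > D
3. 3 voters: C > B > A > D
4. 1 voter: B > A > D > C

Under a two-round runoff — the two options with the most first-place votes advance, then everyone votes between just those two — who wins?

Round 1 first-place votes: C 3, B 6, D 0, A 8.
A and B advance.
Runoff: A is preferred to B by 8 voters; B by 9.
B wins the runoff.

B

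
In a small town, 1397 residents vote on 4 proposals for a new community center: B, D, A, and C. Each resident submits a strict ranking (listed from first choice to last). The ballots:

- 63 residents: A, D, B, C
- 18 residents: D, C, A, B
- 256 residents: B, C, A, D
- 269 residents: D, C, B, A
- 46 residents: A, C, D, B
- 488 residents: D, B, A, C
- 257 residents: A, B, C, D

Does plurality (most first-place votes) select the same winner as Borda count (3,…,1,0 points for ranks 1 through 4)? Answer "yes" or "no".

Plurality — first-place votes: B 256, D 775, A 366, C 0. Winner: D.
Borda — scores: B 2590, D 2497, A 1860, C 1435. Winner: B.
The two methods disagree.

no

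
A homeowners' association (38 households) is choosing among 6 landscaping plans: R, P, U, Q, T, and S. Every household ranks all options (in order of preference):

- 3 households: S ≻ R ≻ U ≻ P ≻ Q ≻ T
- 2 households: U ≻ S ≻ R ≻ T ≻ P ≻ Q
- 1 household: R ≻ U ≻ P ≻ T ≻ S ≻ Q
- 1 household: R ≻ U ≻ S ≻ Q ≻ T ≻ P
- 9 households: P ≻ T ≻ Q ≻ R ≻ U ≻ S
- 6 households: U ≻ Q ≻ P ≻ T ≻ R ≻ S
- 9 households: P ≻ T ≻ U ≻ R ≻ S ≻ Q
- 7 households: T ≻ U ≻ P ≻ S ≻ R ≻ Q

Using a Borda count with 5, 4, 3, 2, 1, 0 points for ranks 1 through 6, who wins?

P

R: 3·4 + 2·3 + 1·5 + 1·5 + 9·2 + 6·1 + 9·2 + 7·1 = 77
P: 3·2 + 2·1 + 1·3 + 1·0 + 9·5 + 6·3 + 9·5 + 7·3 = 140
U: 3·3 + 2·5 + 1·4 + 1·4 + 9·1 + 6·5 + 9·3 + 7·4 = 121
Q: 3·1 + 2·0 + 1·0 + 1·2 + 9·3 + 6·4 + 9·0 + 7·0 = 56
T: 3·0 + 2·2 + 1·2 + 1·1 + 9·4 + 6·2 + 9·4 + 7·5 = 126
S: 3·5 + 2·4 + 1·1 + 1·3 + 9·0 + 6·0 + 9·1 + 7·2 = 50
P has the highest Borda score (140).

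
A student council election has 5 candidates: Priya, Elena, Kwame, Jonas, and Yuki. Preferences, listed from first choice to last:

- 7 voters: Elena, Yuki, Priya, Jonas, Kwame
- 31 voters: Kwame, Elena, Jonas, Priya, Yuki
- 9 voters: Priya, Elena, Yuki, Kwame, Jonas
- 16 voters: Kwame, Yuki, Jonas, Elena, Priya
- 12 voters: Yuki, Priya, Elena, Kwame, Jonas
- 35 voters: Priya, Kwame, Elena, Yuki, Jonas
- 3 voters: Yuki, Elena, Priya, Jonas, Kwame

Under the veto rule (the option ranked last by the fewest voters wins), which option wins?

Last-place votes: Priya 16, Elena 0, Kwame 10, Jonas 56, Yuki 31.
Elena is ranked last by the fewest voters, so Elena wins.

Elena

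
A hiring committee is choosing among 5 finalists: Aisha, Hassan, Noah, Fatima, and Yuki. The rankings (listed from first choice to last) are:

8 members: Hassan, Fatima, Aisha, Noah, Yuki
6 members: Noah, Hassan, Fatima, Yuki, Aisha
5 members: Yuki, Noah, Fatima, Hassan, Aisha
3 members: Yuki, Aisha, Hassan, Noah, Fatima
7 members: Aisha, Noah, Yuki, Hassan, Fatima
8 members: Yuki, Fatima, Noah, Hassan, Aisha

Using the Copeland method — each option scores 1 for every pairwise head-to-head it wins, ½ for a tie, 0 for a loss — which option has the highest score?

Noah

Aisha: loses to Hassan, Noah, Fatima, and Yuki → score 0.
Hassan: beats Aisha and Fatima; loses to Noah and Yuki → score 2.
Noah: beats Aisha, Hassan, Fatima, and Yuki → score 4.
Fatima: beats Aisha; loses to Hassan, Noah, and Yuki → score 1.
Yuki: beats Aisha, Hassan, and Fatima; loses to Noah → score 3.
Noah has the best pairwise record.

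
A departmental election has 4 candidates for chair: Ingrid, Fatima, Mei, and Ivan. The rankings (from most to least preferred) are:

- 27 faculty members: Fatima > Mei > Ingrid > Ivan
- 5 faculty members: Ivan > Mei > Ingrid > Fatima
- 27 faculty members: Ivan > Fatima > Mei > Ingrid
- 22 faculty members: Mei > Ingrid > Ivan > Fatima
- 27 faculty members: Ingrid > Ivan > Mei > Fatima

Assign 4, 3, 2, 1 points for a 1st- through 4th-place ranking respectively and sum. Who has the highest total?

Mei

Ingrid: 27·2 + 5·2 + 27·1 + 22·3 + 27·4 = 265
Fatima: 27·4 + 5·1 + 27·3 + 22·1 + 27·1 = 243
Mei: 27·3 + 5·3 + 27·2 + 22·4 + 27·2 = 292
Ivan: 27·1 + 5·4 + 27·4 + 22·2 + 27·3 = 280
Mei has the highest Borda score (292).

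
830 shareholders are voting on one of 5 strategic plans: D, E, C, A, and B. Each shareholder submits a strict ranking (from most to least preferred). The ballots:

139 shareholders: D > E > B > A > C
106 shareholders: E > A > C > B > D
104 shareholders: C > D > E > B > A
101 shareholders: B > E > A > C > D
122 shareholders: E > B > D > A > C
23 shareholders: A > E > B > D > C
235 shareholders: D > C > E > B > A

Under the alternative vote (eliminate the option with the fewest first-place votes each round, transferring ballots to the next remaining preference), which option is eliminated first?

A

Round 1: D 374, E 228, C 104, A 23, B 101. Eliminate A.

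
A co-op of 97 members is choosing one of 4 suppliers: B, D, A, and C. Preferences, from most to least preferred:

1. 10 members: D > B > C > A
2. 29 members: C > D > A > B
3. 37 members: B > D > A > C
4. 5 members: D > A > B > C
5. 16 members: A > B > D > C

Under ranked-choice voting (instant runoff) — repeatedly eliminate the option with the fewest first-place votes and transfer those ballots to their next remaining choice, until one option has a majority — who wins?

B

Round 1: B 37, D 15, A 16, C 29. Eliminate D.
Round 2: B 47, A 21, C 29. Eliminate A.
Round 3: B 68, C 29. B has a majority.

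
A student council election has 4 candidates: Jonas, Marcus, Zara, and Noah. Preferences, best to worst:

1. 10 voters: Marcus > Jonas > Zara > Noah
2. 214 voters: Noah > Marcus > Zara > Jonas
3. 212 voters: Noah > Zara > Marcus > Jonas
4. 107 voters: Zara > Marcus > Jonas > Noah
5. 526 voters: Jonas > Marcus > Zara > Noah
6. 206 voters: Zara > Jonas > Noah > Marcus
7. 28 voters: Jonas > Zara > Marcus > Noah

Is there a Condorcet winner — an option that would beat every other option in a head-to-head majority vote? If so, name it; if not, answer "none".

none

Checking pairwise contests:
Zara beats Jonas 739–564.
Jonas beats Marcus 760–543.
Marcus beats Zara 750–553.
Jonas beats Noah 877–426.
Every option loses at least one head-to-head, so there is no Condorcet winner.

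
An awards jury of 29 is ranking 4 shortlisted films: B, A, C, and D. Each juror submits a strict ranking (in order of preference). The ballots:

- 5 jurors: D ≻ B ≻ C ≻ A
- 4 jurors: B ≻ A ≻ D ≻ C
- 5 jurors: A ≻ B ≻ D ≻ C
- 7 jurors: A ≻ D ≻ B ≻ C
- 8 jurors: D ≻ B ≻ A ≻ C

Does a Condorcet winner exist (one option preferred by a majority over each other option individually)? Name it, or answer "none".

Checking pairwise contests:
D beats B 20–9.
B beats A 17–12.
B beats C 29–0.
A beats D 16–13.
Every option loses at least one head-to-head, so there is no Condorcet winner.

none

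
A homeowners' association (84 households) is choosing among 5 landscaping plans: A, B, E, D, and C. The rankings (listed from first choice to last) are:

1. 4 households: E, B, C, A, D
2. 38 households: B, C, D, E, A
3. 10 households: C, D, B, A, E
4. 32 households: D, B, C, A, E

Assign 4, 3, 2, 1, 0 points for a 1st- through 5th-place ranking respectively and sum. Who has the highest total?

B

A: 4·1 + 38·0 + 10·1 + 32·1 = 46
B: 4·3 + 38·4 + 10·2 + 32·3 = 280
E: 4·4 + 38·1 + 10·0 + 32·0 = 54
D: 4·0 + 38·2 + 10·3 + 32·4 = 234
C: 4·2 + 38·3 + 10·4 + 32·2 = 226
B has the highest Borda score (280).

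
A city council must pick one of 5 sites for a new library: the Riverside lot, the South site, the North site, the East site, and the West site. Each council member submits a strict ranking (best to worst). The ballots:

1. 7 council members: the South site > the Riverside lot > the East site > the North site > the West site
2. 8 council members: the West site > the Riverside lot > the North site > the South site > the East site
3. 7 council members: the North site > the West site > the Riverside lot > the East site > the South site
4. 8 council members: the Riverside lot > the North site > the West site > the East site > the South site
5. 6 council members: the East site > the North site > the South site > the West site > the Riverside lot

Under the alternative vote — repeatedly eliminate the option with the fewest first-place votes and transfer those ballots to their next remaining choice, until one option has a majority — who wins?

the Riverside lot

Round 1: the Riverside lot 8, the South site 7, the North site 7, the East site 6, the West site 8. Eliminate the East site.
Round 2: the Riverside lot 8, the South site 7, the North site 13, the West site 8. Eliminate the South site.
Round 3: the Riverside lot 15, the North site 13, the West site 8. Eliminate the West site.
Round 4: the Riverside lot 23, the North site 13. The Riverside lot has a majority.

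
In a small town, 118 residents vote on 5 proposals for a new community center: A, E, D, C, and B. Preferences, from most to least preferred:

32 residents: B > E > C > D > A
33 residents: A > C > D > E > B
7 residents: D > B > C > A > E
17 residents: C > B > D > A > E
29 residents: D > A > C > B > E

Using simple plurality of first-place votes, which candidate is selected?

First-place votes: A 33, E 0, D 36, C 17, B 32.
D has the most first-place votes.

D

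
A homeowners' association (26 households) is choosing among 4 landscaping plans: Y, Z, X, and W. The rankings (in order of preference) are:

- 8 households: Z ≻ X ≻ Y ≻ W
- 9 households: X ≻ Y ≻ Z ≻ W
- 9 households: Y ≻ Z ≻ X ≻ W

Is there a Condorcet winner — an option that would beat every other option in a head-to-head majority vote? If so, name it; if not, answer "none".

none

Checking pairwise contests:
X beats Y 17–9.
Y beats Z 18–8.
Z beats X 17–9.
Y beats W 26–0.
Every option loses at least one head-to-head, so there is no Condorcet winner.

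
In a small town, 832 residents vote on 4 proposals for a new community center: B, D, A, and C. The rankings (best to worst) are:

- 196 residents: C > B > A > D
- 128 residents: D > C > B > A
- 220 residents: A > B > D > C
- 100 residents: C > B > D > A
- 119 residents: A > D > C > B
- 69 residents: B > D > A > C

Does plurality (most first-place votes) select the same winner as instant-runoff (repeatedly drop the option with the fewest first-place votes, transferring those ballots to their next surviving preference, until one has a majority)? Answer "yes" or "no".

Plurality — first-place votes: B 69, D 128, A 339, C 296. Winner: A.
Instant-runoff — R1 B 69, D 128, A 339, C 296 (B out); R2 D 197, A 339, C 296 (D out); R3 A 408, C 424 (C winner). Winner: C.
The two methods disagree.

no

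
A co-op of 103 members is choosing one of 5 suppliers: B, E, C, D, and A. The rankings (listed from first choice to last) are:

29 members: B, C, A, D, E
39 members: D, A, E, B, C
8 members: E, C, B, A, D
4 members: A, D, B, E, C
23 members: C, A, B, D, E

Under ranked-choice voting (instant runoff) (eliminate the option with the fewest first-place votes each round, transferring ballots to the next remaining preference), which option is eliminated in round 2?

E

Round 1: B 29, E 8, C 23, D 39, A 4. Eliminate A.
Round 2: B 29, E 8, C 23, D 43. Eliminate E.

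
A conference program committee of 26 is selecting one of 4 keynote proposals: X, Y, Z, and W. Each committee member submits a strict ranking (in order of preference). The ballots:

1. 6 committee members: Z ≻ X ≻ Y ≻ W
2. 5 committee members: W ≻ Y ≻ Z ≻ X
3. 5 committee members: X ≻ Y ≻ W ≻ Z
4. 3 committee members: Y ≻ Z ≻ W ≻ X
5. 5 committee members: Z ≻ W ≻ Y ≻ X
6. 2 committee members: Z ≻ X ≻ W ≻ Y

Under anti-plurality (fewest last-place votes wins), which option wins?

Y

Last-place votes: X 13, Y 2, Z 5, W 6.
Y is ranked last by the fewest voters, so Y wins.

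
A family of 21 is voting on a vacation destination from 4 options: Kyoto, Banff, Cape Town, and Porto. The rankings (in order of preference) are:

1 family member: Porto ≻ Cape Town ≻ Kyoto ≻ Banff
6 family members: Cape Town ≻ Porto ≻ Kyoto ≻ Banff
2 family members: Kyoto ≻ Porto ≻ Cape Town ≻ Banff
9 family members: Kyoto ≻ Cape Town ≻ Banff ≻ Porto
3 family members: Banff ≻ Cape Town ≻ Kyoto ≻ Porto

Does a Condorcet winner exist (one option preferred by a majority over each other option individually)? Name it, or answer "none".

Kyoto vs Banff: 18–3 for Kyoto.
Kyoto vs Cape Town: 11–10 for Kyoto.
Kyoto vs Porto: 14–7 for Kyoto.
Kyoto beats every other option head-to-head.

Kyoto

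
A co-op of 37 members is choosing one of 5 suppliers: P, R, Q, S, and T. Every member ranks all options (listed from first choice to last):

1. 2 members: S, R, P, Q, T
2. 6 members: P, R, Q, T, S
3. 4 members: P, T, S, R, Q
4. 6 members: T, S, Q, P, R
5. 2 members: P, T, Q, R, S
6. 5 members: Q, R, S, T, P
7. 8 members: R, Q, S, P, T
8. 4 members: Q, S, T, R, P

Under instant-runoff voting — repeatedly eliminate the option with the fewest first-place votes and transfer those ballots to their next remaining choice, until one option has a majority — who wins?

Round 1: P 12, R 8, Q 9, S 2, T 6. Eliminate S.
Round 2: P 12, R 10, Q 9, T 6. Eliminate T.
Round 3: P 12, R 10, Q 15. Eliminate R.
Round 4: P 14, Q 23. Q has a majority.

Q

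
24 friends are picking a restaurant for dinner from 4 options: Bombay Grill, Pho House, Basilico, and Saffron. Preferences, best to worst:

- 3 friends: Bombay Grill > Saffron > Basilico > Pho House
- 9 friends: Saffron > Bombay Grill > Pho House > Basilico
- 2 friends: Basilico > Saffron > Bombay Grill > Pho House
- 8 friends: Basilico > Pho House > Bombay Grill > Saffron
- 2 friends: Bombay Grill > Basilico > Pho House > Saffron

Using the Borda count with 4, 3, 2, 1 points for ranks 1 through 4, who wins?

Bombay Grill: 3·4 + 9·3 + 2·2 + 8·2 + 2·4 = 67
Pho House: 3·1 + 9·2 + 2·1 + 8·3 + 2·2 = 51
Basilico: 3·2 + 9·1 + 2·4 + 8·4 + 2·3 = 61
Saffron: 3·3 + 9·4 + 2·3 + 8·1 + 2·1 = 61
Bombay Grill has the highest Borda score (67).

Bombay Grill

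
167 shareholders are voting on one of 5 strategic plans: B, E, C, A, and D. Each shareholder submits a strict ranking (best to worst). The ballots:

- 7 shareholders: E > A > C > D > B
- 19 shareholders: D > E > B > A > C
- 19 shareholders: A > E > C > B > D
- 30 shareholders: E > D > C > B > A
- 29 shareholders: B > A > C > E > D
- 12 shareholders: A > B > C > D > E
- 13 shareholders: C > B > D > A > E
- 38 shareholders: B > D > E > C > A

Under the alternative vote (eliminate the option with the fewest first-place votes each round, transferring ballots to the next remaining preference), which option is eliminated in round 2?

D

Round 1: B 67, E 37, C 13, A 31, D 19. Eliminate C.
Round 2: B 80, E 37, A 31, D 19. Eliminate D.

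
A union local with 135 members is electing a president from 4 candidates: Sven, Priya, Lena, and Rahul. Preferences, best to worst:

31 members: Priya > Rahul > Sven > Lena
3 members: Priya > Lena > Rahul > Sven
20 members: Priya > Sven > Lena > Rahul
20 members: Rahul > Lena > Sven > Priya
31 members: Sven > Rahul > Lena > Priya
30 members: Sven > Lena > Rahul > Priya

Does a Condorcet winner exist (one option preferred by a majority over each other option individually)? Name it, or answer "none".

Sven

Sven vs Priya: 81–54 for Sven.
Sven vs Lena: 112–23 for Sven.
Sven vs Rahul: 81–54 for Sven.
Sven beats every other option head-to-head.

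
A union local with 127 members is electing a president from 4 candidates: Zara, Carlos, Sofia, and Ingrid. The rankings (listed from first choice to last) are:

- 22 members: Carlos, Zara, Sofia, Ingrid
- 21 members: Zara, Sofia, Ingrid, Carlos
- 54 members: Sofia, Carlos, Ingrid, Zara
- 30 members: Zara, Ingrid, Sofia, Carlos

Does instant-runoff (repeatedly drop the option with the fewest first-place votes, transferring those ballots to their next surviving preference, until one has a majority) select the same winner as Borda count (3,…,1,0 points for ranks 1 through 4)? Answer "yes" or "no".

no

Instant-runoff — R1 Zara 51, Carlos 22, Sofia 54, Ingrid 0 (Ingrid out); R2 Zara 51, Carlos 22, Sofia 54 (Carlos out); R3 Zara 73, Sofia 54 (Zara winner). Winner: Zara.
Borda — scores: Zara 197, Carlos 174, Sofia 256, Ingrid 135. Winner: Sofia.
The two methods disagree.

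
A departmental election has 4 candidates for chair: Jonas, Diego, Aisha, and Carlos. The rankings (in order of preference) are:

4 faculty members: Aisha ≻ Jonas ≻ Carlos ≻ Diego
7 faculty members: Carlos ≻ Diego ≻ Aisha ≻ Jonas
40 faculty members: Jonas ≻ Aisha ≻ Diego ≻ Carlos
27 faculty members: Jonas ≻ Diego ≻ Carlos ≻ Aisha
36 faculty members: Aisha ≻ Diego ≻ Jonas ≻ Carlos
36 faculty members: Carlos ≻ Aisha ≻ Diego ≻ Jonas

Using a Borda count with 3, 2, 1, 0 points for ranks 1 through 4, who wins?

Jonas: 4·2 + 7·0 + 40·3 + 27·3 + 36·1 + 36·0 = 245
Diego: 4·0 + 7·2 + 40·1 + 27·2 + 36·2 + 36·1 = 216
Aisha: 4·3 + 7·1 + 40·2 + 27·0 + 36·3 + 36·2 = 279
Carlos: 4·1 + 7·3 + 40·0 + 27·1 + 36·0 + 36·3 = 160
Aisha has the highest Borda score (279).

Aisha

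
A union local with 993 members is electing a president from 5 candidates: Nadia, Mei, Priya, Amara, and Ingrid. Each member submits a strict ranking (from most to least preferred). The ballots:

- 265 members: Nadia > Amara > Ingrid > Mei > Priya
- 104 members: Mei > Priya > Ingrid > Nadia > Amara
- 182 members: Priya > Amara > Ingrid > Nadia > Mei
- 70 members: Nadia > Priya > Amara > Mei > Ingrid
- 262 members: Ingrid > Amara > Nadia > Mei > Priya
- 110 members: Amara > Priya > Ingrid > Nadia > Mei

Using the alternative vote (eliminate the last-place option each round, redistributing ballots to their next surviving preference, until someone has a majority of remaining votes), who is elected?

Nadia

Round 1: Nadia 335, Mei 104, Priya 182, Amara 110, Ingrid 262. Eliminate Mei.
Round 2: Nadia 335, Priya 286, Amara 110, Ingrid 262. Eliminate Amara.
Round 3: Nadia 335, Priya 396, Ingrid 262. Eliminate Ingrid.
Round 4: Nadia 597, Priya 396. Nadia has a majority.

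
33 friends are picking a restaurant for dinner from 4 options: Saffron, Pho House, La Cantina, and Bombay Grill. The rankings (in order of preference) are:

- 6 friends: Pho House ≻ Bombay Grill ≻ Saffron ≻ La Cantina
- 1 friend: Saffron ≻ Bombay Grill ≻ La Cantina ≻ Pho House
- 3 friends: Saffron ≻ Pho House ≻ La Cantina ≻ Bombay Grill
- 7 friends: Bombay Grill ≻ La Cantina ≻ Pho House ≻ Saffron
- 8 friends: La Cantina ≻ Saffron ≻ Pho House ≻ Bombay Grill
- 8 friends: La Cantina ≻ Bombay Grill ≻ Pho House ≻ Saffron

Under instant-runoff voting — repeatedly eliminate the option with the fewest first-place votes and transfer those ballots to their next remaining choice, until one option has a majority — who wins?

La Cantina

Round 1: Saffron 4, Pho House 6, La Cantina 16, Bombay Grill 7. Eliminate Saffron.
Round 2: Pho House 9, La Cantina 16, Bombay Grill 8. Eliminate Bombay Grill.
Round 3: Pho House 9, La Cantina 24. La Cantina has a majority.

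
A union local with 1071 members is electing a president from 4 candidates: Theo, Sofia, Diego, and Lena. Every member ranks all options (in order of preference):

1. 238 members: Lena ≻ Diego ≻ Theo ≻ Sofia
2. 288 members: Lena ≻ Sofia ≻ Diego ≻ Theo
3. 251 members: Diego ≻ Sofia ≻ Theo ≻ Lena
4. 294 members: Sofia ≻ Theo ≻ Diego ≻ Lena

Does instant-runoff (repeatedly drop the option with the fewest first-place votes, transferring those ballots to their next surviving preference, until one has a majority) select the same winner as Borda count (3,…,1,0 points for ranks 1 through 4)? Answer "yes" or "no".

Instant-runoff — R1 Theo 0, Sofia 294, Diego 251, Lena 526 (Theo out); R2 Sofia 294, Diego 251, Lena 526 (Diego out); R3 Sofia 545, Lena 526 (Sofia winner). Winner: Sofia.
Borda — scores: Theo 1077, Sofia 1960, Diego 1811, Lena 1578. Winner: Sofia.
The two methods agree.

yes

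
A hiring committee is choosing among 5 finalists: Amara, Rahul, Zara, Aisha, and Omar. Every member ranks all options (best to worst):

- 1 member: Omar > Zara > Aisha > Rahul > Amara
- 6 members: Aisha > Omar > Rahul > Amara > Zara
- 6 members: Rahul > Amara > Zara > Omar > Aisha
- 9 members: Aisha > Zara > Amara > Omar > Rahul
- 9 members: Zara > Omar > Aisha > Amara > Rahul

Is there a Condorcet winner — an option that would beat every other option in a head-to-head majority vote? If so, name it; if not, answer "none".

Zara

Zara vs Amara: 19–12 for Zara.
Zara vs Rahul: 19–12 for Zara.
Zara vs Aisha: 16–15 for Zara.
Zara vs Omar: 24–7 for Zara.
Zara beats every other option head-to-head.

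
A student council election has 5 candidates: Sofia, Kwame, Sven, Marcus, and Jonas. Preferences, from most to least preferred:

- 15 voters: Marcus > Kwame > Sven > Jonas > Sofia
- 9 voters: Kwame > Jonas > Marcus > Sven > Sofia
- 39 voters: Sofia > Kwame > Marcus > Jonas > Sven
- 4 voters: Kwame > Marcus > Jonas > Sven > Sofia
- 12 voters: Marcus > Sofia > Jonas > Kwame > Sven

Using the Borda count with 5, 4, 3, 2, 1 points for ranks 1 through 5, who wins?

Kwame

Sofia: 15·1 + 9·1 + 39·5 + 4·1 + 12·4 = 271
Kwame: 15·4 + 9·5 + 39·4 + 4·5 + 12·2 = 305
Sven: 15·3 + 9·2 + 39·1 + 4·2 + 12·1 = 122
Marcus: 15·5 + 9·3 + 39·3 + 4·4 + 12·5 = 295
Jonas: 15·2 + 9·4 + 39·2 + 4·3 + 12·3 = 192
Kwame has the highest Borda score (305).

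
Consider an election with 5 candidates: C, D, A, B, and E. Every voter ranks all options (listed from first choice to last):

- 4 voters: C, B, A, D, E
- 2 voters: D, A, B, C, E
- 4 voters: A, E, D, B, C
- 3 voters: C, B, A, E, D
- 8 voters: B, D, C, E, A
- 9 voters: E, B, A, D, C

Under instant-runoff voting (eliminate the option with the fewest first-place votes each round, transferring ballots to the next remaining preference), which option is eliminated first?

D

Round 1: C 7, D 2, A 4, B 8, E 9. Eliminate D.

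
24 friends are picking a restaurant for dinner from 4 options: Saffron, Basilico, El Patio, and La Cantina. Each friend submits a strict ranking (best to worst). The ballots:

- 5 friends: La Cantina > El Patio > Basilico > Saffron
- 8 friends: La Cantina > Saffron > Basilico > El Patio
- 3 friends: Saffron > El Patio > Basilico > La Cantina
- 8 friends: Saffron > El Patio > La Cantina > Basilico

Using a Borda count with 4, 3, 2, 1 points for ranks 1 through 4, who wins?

Saffron

Saffron: 5·1 + 8·3 + 3·4 + 8·4 = 73
Basilico: 5·2 + 8·2 + 3·2 + 8·1 = 40
El Patio: 5·3 + 8·1 + 3·3 + 8·3 = 56
La Cantina: 5·4 + 8·4 + 3·1 + 8·2 = 71
Saffron has the highest Borda score (73).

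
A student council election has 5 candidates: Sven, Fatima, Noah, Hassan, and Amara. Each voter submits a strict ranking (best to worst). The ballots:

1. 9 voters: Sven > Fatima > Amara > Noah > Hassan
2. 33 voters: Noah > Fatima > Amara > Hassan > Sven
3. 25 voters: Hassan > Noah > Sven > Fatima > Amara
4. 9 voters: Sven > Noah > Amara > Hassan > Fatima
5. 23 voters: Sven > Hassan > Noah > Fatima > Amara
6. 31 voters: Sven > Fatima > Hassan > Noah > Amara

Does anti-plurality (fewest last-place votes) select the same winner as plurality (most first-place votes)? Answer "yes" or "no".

no

Anti-plurality — last-place votes: Sven 33, Fatima 9, Noah 0, Hassan 9, Amara 79. Winner: Noah.
Plurality — first-place votes: Sven 72, Fatima 0, Noah 33, Hassan 25, Amara 0. Winner: Sven.
The two methods disagree.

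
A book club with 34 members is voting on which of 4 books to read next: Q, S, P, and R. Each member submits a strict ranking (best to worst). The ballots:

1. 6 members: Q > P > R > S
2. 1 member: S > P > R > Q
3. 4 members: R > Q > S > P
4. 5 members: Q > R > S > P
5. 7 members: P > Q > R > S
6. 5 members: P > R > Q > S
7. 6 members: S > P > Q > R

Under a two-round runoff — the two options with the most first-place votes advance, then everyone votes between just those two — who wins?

P

Round 1 first-place votes: Q 11, S 7, P 12, R 4.
P and Q advance.
Runoff: P is preferred to Q by 19 voters; Q by 15.
P wins the runoff.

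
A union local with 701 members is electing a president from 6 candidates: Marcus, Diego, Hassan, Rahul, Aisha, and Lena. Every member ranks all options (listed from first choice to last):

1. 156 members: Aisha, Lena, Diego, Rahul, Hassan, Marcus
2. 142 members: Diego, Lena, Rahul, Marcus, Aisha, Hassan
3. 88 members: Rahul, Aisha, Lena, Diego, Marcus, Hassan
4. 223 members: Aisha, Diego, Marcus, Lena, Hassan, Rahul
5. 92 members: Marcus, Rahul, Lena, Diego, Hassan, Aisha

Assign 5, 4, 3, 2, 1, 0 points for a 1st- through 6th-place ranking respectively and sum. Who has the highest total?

Diego

Marcus: 156·0 + 142·2 + 88·1 + 223·3 + 92·5 = 1501
Diego: 156·3 + 142·5 + 88·2 + 223·4 + 92·2 = 2430
Hassan: 156·1 + 142·0 + 88·0 + 223·1 + 92·1 = 471
Rahul: 156·2 + 142·3 + 88·5 + 223·0 + 92·4 = 1546
Aisha: 156·5 + 142·1 + 88·4 + 223·5 + 92·0 = 2389
Lena: 156·4 + 142·4 + 88·3 + 223·2 + 92·3 = 2178
Diego has the highest Borda score (2430).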